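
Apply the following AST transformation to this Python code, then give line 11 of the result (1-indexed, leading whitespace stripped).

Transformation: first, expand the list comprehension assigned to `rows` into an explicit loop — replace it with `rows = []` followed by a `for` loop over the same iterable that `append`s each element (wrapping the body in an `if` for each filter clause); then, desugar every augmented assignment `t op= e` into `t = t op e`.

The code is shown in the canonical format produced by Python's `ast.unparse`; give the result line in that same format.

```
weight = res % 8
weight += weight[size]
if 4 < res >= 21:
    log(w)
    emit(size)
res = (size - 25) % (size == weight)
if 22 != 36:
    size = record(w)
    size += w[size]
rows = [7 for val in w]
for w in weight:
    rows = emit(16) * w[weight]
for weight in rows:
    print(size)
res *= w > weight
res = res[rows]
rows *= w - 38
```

for val in w:

Transformed code:
weight = res % 8
weight = weight + weight[size]
if 4 < res >= 21:
    log(w)
    emit(size)
res = (size - 25) % (size == weight)
if 22 != 36:
    size = record(w)
    size = size + w[size]
rows = []
for val in w:
    rows.append(7)
for w in weight:
    rows = emit(16) * w[weight]
for weight in rows:
    print(size)
res = res * (w > weight)
res = res[rows]
rows = rows * (w - 38)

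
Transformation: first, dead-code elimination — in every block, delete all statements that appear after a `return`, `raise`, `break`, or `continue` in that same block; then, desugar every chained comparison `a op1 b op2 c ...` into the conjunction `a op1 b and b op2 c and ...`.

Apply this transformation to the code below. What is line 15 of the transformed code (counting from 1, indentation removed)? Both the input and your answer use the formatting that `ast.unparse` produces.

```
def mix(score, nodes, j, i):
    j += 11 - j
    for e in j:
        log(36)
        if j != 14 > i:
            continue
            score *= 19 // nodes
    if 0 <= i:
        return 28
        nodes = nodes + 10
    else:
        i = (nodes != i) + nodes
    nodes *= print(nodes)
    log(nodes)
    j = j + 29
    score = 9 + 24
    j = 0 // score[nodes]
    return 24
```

j = 0 // score[nodes]

Transformed code:
def mix(score, nodes, j, i):
    j += 11 - j
    for e in j:
        log(36)
        if j != 14 and 14 > i:
            continue
    if 0 <= i:
        return 28
    else:
        i = (nodes != i) + nodes
    nodes *= print(nodes)
    log(nodes)
    j = j + 29
    score = 9 + 24
    j = 0 // score[nodes]
    return 24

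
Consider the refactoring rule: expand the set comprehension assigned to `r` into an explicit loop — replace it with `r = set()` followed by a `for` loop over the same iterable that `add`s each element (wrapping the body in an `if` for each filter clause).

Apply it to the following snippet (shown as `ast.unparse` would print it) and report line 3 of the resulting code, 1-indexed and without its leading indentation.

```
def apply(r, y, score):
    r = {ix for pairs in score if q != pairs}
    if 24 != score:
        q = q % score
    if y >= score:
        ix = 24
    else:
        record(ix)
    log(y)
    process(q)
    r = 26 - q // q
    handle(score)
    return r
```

Transformed code:
def apply(r, y, score):
    r = set()
    for pairs in score:
        if q != pairs:
            r.add(ix)
    if 24 != score:
        q = q % score
    if y >= score:
        ix = 24
    else:
        record(ix)
    log(y)
    process(q)
    r = 26 - q // q
    handle(score)
    return r

for pairs in score:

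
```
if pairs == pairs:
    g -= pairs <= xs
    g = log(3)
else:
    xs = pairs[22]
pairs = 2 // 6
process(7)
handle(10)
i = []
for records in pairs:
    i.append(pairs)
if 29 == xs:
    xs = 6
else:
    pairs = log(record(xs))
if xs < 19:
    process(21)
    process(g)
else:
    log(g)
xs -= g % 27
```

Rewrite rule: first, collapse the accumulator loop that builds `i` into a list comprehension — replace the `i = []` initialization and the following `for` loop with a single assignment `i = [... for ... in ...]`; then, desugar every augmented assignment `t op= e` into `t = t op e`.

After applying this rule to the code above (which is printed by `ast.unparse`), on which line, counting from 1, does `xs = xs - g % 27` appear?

Transformed code:
if pairs == pairs:
    g = g - (pairs <= xs)
    g = log(3)
else:
    xs = pairs[22]
pairs = 2 // 6
process(7)
handle(10)
i = [pairs for records in pairs]
if 29 == xs:
    xs = 6
else:
    pairs = log(record(xs))
if xs < 19:
    process(21)
    process(g)
else:
    log(g)
xs = xs - g % 27

19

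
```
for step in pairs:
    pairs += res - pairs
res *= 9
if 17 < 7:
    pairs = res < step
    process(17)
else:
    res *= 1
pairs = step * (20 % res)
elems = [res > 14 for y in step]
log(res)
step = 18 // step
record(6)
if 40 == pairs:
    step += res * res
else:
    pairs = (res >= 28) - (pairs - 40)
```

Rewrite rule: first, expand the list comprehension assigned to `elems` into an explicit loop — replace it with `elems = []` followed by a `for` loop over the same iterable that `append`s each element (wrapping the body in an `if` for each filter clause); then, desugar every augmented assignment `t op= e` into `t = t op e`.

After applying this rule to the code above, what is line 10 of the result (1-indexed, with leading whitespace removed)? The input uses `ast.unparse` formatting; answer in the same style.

Transformed code:
for step in pairs:
    pairs = pairs + (res - pairs)
res = res * 9
if 17 < 7:
    pairs = res < step
    process(17)
else:
    res = res * 1
pairs = step * (20 % res)
elems = []
for y in step:
    elems.append(res > 14)
log(res)
step = 18 // step
record(6)
if 40 == pairs:
    step = step + res * res
else:
    pairs = (res >= 28) - (pairs - 40)

elems = []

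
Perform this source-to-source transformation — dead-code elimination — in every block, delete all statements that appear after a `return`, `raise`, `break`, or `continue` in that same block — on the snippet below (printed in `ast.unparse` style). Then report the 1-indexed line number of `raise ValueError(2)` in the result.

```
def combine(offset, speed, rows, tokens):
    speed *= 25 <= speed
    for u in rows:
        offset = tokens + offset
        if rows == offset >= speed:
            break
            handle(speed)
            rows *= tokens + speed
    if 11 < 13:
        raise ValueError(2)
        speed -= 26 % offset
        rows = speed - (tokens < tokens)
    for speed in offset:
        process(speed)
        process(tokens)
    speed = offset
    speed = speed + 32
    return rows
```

Transformed code:
def combine(offset, speed, rows, tokens):
    speed *= 25 <= speed
    for u in rows:
        offset = tokens + offset
        if rows == offset >= speed:
            break
    if 11 < 13:
        raise ValueError(2)
    for speed in offset:
        process(speed)
        process(tokens)
    speed = offset
    speed = speed + 32
    return rows

8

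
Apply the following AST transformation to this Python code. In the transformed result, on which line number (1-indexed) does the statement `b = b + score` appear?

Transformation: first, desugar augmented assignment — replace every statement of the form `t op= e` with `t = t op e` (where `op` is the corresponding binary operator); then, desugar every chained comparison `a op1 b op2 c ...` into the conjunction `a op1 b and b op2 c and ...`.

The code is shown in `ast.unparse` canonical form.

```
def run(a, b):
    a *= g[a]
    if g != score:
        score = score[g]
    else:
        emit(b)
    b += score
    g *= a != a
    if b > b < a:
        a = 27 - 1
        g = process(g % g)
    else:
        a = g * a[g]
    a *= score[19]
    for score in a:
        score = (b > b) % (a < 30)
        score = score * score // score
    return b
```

Transformed code:
def run(a, b):
    a = a * g[a]
    if g != score:
        score = score[g]
    else:
        emit(b)
    b = b + score
    g = g * (a != a)
    if b > b and b < a:
        a = 27 - 1
        g = process(g % g)
    else:
        a = g * a[g]
    a = a * score[19]
    for score in a:
        score = (b > b) % (a < 30)
        score = score * score // score
    return b

7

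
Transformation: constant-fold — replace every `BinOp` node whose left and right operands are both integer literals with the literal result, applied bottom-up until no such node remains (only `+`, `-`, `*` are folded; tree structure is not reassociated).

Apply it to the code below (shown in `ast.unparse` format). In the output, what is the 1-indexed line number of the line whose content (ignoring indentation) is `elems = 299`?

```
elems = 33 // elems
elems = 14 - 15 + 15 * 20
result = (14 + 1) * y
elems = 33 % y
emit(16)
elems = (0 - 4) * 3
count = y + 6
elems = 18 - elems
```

Transformed code:
elems = 33 // elems
elems = 299
result = 15 * y
elems = 33 % y
emit(16)
elems = -12
count = y + 6
elems = 18 - elems

2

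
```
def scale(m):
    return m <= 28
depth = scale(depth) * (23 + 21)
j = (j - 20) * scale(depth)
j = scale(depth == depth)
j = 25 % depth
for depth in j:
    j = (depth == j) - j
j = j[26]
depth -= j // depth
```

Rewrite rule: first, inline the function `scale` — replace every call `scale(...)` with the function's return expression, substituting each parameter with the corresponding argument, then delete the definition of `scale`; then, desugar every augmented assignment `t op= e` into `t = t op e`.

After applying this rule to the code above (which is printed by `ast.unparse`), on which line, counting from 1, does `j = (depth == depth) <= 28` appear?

3

Transformed code:
depth = (depth <= 28) * (23 + 21)
j = (j - 20) * (depth <= 28)
j = (depth == depth) <= 28
j = 25 % depth
for depth in j:
    j = (depth == j) - j
j = j[26]
depth = depth - j // depth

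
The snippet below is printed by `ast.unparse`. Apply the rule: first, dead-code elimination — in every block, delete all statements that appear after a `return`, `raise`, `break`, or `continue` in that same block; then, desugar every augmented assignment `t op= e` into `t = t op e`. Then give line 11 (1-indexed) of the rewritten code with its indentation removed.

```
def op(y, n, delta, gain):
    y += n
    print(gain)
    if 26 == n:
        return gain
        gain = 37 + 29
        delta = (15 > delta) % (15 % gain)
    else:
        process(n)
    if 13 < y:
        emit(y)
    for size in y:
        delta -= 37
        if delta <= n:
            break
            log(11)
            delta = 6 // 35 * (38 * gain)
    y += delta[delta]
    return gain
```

delta = delta - 37

Transformed code:
def op(y, n, delta, gain):
    y = y + n
    print(gain)
    if 26 == n:
        return gain
    else:
        process(n)
    if 13 < y:
        emit(y)
    for size in y:
        delta = delta - 37
        if delta <= n:
            break
    y = y + delta[delta]
    return gain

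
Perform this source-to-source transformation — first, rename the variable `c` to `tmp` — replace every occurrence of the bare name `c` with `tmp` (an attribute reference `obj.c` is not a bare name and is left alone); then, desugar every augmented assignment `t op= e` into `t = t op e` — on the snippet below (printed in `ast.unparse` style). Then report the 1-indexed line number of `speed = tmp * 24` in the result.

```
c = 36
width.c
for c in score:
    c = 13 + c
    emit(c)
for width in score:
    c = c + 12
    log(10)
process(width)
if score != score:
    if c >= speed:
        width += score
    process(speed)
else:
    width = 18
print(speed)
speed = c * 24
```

17

Transformed code:
tmp = 36
width.c
for tmp in score:
    tmp = 13 + tmp
    emit(tmp)
for width in score:
    tmp = tmp + 12
    log(10)
process(width)
if score != score:
    if tmp >= speed:
        width = width + score
    process(speed)
else:
    width = 18
print(speed)
speed = tmp * 24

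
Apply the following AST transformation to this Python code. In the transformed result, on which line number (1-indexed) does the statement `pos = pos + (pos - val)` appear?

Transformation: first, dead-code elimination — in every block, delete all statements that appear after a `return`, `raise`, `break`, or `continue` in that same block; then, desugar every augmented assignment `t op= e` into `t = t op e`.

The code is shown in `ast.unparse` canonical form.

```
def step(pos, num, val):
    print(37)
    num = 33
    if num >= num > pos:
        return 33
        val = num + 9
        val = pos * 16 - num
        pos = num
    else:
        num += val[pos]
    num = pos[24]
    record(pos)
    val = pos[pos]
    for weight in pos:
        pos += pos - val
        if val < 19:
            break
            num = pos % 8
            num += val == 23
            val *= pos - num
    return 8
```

12

Transformed code:
def step(pos, num, val):
    print(37)
    num = 33
    if num >= num > pos:
        return 33
    else:
        num = num + val[pos]
    num = pos[24]
    record(pos)
    val = pos[pos]
    for weight in pos:
        pos = pos + (pos - val)
        if val < 19:
            break
    return 8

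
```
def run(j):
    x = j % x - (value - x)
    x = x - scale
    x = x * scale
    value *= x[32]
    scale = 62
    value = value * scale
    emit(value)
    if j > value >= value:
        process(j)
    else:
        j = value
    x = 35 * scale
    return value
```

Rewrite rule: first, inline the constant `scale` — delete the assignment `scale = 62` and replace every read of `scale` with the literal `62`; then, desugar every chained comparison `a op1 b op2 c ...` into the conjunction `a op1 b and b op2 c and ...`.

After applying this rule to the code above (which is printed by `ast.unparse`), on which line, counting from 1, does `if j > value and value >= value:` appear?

Transformed code:
def run(j):
    x = j % x - (value - x)
    x = x - 62
    x = x * 62
    value *= x[32]
    value = value * 62
    emit(value)
    if j > value and value >= value:
        process(j)
    else:
        j = value
    x = 35 * 62
    return value

8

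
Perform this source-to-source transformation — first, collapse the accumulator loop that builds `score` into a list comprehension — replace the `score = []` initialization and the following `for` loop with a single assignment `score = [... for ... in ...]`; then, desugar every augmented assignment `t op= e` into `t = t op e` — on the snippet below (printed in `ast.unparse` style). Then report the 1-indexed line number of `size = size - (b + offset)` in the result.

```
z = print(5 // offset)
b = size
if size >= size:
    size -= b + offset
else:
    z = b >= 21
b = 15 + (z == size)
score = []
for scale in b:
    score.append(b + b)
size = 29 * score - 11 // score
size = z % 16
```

Transformed code:
z = print(5 // offset)
b = size
if size >= size:
    size = size - (b + offset)
else:
    z = b >= 21
b = 15 + (z == size)
score = [b + b for scale in b]
size = 29 * score - 11 // score
size = z % 16

4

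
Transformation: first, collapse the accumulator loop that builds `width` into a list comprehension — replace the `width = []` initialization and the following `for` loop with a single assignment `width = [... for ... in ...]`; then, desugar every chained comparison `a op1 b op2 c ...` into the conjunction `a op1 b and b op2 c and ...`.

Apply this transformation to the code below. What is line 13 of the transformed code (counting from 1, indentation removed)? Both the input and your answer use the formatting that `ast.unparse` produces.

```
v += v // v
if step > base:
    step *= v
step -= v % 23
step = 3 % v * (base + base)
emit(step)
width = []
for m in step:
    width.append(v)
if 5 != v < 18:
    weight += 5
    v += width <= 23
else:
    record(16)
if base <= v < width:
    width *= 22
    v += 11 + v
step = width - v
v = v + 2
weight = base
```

Transformed code:
v += v // v
if step > base:
    step *= v
step -= v % 23
step = 3 % v * (base + base)
emit(step)
width = [v for m in step]
if 5 != v and v < 18:
    weight += 5
    v += width <= 23
else:
    record(16)
if base <= v and v < width:
    width *= 22
    v += 11 + v
step = width - v
v = v + 2
weight = base

if base <= v and v < width:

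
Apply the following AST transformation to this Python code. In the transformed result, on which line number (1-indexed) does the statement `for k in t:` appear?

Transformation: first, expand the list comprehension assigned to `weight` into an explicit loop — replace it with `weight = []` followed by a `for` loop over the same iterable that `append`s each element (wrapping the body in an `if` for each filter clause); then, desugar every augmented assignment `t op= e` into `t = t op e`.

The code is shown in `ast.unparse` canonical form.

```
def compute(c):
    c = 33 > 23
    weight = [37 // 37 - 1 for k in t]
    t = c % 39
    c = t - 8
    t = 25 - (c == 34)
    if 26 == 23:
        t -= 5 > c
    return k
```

Transformed code:
def compute(c):
    c = 33 > 23
    weight = []
    for k in t:
        weight.append(37 // 37 - 1)
    t = c % 39
    c = t - 8
    t = 25 - (c == 34)
    if 26 == 23:
        t = t - (5 > c)
    return k

4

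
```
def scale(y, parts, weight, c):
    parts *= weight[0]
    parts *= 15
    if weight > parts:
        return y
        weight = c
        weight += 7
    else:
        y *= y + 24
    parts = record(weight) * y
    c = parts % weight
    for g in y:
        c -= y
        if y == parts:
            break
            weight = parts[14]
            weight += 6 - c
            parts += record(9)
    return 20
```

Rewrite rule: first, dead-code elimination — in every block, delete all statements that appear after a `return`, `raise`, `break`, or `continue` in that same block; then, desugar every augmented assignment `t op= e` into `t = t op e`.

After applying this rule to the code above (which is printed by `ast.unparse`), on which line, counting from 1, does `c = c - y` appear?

11

Transformed code:
def scale(y, parts, weight, c):
    parts = parts * weight[0]
    parts = parts * 15
    if weight > parts:
        return y
    else:
        y = y * (y + 24)
    parts = record(weight) * y
    c = parts % weight
    for g in y:
        c = c - y
        if y == parts:
            break
    return 20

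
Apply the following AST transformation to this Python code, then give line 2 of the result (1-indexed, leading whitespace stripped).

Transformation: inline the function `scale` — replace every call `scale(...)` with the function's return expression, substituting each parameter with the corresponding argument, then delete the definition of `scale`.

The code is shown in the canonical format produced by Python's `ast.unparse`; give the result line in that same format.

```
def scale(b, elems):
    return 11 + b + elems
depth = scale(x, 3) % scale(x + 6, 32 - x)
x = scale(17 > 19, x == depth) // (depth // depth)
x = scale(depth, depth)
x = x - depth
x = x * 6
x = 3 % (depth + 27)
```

Transformed code:
depth = (11 + x + 3) % (11 + (x + 6) + (32 - x))
x = (11 + (17 > 19) + (x == depth)) // (depth // depth)
x = 11 + depth + depth
x = x - depth
x = x * 6
x = 3 % (depth + 27)

x = (11 + (17 > 19) + (x == depth)) // (depth // depth)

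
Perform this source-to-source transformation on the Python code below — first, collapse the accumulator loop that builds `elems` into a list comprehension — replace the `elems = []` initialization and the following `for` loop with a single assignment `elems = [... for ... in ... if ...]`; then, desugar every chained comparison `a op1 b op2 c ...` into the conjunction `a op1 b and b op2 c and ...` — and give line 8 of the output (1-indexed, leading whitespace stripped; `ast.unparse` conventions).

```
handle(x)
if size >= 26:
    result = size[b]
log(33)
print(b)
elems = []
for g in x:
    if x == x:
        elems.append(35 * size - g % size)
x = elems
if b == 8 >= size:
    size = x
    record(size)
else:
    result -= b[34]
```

if b == 8 and 8 >= size:

Transformed code:
handle(x)
if size >= 26:
    result = size[b]
log(33)
print(b)
elems = [35 * size - g % size for g in x if x == x]
x = elems
if b == 8 and 8 >= size:
    size = x
    record(size)
else:
    result -= b[34]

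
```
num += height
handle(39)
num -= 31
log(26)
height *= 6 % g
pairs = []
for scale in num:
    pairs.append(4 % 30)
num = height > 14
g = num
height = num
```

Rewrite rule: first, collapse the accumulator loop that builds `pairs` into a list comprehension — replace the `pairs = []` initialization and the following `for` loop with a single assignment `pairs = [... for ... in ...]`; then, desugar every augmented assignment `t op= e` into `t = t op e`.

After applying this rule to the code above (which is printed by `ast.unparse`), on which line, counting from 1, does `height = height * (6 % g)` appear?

5

Transformed code:
num = num + height
handle(39)
num = num - 31
log(26)
height = height * (6 % g)
pairs = [4 % 30 for scale in num]
num = height > 14
g = num
height = num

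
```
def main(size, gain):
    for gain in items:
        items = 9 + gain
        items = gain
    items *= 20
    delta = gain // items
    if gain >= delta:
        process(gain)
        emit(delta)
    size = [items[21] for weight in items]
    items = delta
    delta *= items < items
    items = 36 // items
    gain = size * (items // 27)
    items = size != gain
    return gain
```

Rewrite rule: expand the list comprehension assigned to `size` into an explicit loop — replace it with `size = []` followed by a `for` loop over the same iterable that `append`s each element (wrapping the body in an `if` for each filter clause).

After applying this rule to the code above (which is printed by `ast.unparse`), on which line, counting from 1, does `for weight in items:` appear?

Transformed code:
def main(size, gain):
    for gain in items:
        items = 9 + gain
        items = gain
    items *= 20
    delta = gain // items
    if gain >= delta:
        process(gain)
        emit(delta)
    size = []
    for weight in items:
        size.append(items[21])
    items = delta
    delta *= items < items
    items = 36 // items
    gain = size * (items // 27)
    items = size != gain
    return gain

11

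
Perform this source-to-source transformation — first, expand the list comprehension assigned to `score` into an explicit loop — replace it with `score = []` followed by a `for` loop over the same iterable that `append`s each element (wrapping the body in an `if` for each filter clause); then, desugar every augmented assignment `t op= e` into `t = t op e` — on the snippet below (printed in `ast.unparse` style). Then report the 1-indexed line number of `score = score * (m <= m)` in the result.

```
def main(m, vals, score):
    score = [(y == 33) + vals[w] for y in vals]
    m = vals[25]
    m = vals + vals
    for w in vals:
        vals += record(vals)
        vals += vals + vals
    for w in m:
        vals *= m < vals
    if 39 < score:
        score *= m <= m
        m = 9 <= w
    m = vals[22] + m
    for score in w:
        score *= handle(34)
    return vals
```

13

Transformed code:
def main(m, vals, score):
    score = []
    for y in vals:
        score.append((y == 33) + vals[w])
    m = vals[25]
    m = vals + vals
    for w in vals:
        vals = vals + record(vals)
        vals = vals + (vals + vals)
    for w in m:
        vals = vals * (m < vals)
    if 39 < score:
        score = score * (m <= m)
        m = 9 <= w
    m = vals[22] + m
    for score in w:
        score = score * handle(34)
    return vals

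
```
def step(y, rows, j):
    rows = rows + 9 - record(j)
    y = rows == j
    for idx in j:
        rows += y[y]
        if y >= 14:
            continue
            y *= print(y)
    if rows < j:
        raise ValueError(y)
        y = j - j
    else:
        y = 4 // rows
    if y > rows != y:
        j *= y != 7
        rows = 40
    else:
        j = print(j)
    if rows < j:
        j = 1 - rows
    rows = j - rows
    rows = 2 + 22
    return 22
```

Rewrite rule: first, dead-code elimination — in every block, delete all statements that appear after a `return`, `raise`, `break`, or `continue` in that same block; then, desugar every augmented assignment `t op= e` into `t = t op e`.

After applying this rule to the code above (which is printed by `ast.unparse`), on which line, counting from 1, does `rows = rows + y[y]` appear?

5

Transformed code:
def step(y, rows, j):
    rows = rows + 9 - record(j)
    y = rows == j
    for idx in j:
        rows = rows + y[y]
        if y >= 14:
            continue
    if rows < j:
        raise ValueError(y)
    else:
        y = 4 // rows
    if y > rows != y:
        j = j * (y != 7)
        rows = 40
    else:
        j = print(j)
    if rows < j:
        j = 1 - rows
    rows = j - rows
    rows = 2 + 22
    return 22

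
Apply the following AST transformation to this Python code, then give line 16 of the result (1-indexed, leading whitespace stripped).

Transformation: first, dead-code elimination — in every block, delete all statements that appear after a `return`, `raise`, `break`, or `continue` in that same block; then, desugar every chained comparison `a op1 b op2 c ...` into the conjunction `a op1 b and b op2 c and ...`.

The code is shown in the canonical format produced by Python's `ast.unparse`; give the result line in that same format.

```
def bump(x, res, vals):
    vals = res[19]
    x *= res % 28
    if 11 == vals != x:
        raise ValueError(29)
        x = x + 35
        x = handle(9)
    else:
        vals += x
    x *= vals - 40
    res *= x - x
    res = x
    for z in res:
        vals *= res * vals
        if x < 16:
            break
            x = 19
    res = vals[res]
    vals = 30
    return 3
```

vals = 30

Transformed code:
def bump(x, res, vals):
    vals = res[19]
    x *= res % 28
    if 11 == vals and vals != x:
        raise ValueError(29)
    else:
        vals += x
    x *= vals - 40
    res *= x - x
    res = x
    for z in res:
        vals *= res * vals
        if x < 16:
            break
    res = vals[res]
    vals = 30
    return 3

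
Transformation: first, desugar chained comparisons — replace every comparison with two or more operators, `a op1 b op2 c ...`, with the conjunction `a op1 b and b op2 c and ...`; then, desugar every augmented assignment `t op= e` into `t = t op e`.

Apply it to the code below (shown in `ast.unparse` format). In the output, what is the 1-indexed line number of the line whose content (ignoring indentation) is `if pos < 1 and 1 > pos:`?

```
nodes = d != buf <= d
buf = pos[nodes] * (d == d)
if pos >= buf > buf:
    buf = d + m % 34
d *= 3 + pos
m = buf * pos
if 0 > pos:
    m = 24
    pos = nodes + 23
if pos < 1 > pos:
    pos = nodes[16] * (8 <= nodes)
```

10

Transformed code:
nodes = d != buf and buf <= d
buf = pos[nodes] * (d == d)
if pos >= buf and buf > buf:
    buf = d + m % 34
d = d * (3 + pos)
m = buf * pos
if 0 > pos:
    m = 24
    pos = nodes + 23
if pos < 1 and 1 > pos:
    pos = nodes[16] * (8 <= nodes)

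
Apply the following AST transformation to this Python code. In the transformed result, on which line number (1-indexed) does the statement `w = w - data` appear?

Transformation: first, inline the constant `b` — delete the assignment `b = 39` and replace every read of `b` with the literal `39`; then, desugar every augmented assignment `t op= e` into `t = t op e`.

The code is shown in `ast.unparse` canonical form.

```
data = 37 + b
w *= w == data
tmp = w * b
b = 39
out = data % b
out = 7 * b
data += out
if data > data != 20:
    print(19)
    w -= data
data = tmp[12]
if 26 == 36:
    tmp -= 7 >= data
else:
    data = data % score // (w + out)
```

9

Transformed code:
data = 37 + 39
w = w * (w == data)
tmp = w * 39
out = data % 39
out = 7 * 39
data = data + out
if data > data != 20:
    print(19)
    w = w - data
data = tmp[12]
if 26 == 36:
    tmp = tmp - (7 >= data)
else:
    data = data % score // (w + out)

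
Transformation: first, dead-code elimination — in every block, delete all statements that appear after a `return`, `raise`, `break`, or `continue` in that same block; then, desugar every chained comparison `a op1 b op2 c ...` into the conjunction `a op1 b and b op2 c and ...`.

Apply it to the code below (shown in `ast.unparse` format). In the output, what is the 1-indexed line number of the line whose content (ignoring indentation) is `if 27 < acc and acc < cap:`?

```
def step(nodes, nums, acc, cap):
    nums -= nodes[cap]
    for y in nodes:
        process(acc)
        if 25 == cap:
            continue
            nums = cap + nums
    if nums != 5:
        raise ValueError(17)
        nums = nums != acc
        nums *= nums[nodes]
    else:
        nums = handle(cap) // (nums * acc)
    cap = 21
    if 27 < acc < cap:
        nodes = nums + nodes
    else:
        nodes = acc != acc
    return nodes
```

12

Transformed code:
def step(nodes, nums, acc, cap):
    nums -= nodes[cap]
    for y in nodes:
        process(acc)
        if 25 == cap:
            continue
    if nums != 5:
        raise ValueError(17)
    else:
        nums = handle(cap) // (nums * acc)
    cap = 21
    if 27 < acc and acc < cap:
        nodes = nums + nodes
    else:
        nodes = acc != acc
    return nodes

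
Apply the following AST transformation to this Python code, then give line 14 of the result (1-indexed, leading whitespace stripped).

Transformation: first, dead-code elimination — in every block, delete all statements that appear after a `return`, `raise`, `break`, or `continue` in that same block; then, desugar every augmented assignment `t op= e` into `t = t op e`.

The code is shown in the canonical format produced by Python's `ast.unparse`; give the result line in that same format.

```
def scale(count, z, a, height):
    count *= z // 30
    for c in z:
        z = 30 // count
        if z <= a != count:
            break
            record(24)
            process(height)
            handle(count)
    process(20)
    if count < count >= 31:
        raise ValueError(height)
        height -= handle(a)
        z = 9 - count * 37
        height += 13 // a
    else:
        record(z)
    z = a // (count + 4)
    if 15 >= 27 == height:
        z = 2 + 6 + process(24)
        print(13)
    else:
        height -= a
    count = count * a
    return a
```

Transformed code:
def scale(count, z, a, height):
    count = count * (z // 30)
    for c in z:
        z = 30 // count
        if z <= a != count:
            break
    process(20)
    if count < count >= 31:
        raise ValueError(height)
    else:
        record(z)
    z = a // (count + 4)
    if 15 >= 27 == height:
        z = 2 + 6 + process(24)
        print(13)
    else:
        height = height - a
    count = count * a
    return a

z = 2 + 6 + process(24)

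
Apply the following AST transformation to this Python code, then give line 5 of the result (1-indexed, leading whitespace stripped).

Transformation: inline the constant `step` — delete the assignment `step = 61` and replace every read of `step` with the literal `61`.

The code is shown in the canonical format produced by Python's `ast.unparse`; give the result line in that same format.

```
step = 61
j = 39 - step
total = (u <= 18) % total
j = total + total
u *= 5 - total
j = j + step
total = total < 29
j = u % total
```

Transformed code:
j = 39 - 61
total = (u <= 18) % total
j = total + total
u *= 5 - total
j = j + 61
total = total < 29
j = u % total

j = j + 61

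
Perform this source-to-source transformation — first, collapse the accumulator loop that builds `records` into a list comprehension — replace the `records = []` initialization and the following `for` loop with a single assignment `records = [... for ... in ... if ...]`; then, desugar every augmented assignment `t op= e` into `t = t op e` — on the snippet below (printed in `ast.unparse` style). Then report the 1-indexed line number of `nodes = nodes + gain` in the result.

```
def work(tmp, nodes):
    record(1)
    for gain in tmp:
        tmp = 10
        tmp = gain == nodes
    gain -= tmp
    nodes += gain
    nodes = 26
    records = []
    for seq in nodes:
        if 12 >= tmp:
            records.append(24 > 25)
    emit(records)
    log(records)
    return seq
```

7

Transformed code:
def work(tmp, nodes):
    record(1)
    for gain in tmp:
        tmp = 10
        tmp = gain == nodes
    gain = gain - tmp
    nodes = nodes + gain
    nodes = 26
    records = [24 > 25 for seq in nodes if 12 >= tmp]
    emit(records)
    log(records)
    return seq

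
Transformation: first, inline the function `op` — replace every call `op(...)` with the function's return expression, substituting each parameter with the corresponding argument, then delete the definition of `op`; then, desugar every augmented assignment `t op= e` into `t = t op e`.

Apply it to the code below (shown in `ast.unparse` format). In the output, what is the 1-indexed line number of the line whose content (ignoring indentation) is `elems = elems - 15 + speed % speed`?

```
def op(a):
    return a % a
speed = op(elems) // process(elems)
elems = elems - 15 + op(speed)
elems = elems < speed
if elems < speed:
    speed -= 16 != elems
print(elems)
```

Transformed code:
speed = elems % elems // process(elems)
elems = elems - 15 + speed % speed
elems = elems < speed
if elems < speed:
    speed = speed - (16 != elems)
print(elems)

2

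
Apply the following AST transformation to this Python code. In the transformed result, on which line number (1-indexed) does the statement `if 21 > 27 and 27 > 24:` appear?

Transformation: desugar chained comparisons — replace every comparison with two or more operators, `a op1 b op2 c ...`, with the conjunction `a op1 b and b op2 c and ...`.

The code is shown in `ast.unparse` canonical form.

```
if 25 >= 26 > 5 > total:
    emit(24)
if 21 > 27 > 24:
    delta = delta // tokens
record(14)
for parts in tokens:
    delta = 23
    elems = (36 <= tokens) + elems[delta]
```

Transformed code:
if 25 >= 26 and 26 > 5 and (5 > total):
    emit(24)
if 21 > 27 and 27 > 24:
    delta = delta // tokens
record(14)
for parts in tokens:
    delta = 23
    elems = (36 <= tokens) + elems[delta]

3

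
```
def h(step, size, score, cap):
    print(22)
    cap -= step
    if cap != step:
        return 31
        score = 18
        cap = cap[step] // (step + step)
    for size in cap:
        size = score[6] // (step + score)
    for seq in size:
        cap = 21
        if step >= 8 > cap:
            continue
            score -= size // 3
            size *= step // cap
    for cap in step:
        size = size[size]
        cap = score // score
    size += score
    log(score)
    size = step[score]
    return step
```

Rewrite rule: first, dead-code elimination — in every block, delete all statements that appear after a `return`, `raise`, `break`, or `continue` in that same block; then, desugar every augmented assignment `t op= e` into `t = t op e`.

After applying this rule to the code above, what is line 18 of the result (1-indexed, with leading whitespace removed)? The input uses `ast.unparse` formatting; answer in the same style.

return step

Transformed code:
def h(step, size, score, cap):
    print(22)
    cap = cap - step
    if cap != step:
        return 31
    for size in cap:
        size = score[6] // (step + score)
    for seq in size:
        cap = 21
        if step >= 8 > cap:
            continue
    for cap in step:
        size = size[size]
        cap = score // score
    size = size + score
    log(score)
    size = step[score]
    return step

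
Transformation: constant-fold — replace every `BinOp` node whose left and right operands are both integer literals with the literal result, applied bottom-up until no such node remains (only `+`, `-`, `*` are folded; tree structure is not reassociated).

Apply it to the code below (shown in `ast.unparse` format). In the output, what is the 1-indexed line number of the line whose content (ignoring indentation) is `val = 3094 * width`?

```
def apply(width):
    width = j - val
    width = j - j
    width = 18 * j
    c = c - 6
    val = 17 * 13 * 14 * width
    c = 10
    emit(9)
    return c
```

Transformed code:
def apply(width):
    width = j - val
    width = j - j
    width = 18 * j
    c = c - 6
    val = 3094 * width
    c = 10
    emit(9)
    return c

6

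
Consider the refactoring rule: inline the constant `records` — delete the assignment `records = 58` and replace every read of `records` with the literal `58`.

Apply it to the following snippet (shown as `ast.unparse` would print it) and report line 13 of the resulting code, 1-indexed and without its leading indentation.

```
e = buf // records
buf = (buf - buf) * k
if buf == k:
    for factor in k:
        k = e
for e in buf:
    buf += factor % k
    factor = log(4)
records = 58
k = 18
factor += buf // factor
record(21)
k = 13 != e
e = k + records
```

e = k + 58

Transformed code:
e = buf // 58
buf = (buf - buf) * k
if buf == k:
    for factor in k:
        k = e
for e in buf:
    buf += factor % k
    factor = log(4)
k = 18
factor += buf // factor
record(21)
k = 13 != e
e = k + 58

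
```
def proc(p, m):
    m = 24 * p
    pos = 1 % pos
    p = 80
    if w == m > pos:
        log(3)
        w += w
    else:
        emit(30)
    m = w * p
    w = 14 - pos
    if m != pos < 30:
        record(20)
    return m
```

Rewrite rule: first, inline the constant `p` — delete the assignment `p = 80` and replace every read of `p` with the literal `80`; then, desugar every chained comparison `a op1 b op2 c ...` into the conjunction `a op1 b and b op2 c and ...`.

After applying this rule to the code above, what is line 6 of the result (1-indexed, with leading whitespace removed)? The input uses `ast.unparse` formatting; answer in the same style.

w += w

Transformed code:
def proc(p, m):
    m = 24 * 80
    pos = 1 % pos
    if w == m and m > pos:
        log(3)
        w += w
    else:
        emit(30)
    m = w * 80
    w = 14 - pos
    if m != pos and pos < 30:
        record(20)
    return m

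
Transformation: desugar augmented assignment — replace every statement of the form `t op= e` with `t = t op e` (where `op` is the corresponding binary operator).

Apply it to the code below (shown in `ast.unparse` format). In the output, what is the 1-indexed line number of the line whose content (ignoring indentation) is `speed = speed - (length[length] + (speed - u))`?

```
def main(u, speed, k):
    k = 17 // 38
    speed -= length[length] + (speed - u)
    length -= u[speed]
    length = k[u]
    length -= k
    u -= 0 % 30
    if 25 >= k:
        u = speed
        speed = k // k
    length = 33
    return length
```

3

Transformed code:
def main(u, speed, k):
    k = 17 // 38
    speed = speed - (length[length] + (speed - u))
    length = length - u[speed]
    length = k[u]
    length = length - k
    u = u - 0 % 30
    if 25 >= k:
        u = speed
        speed = k // k
    length = 33
    return length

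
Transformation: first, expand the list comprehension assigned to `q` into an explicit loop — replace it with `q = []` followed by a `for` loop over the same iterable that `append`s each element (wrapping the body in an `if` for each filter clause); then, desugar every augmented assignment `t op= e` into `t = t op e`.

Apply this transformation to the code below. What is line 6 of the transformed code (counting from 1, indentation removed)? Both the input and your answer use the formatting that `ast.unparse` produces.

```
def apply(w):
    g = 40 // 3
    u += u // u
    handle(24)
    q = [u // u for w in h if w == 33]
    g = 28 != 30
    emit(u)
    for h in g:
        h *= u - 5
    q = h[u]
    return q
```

Transformed code:
def apply(w):
    g = 40 // 3
    u = u + u // u
    handle(24)
    q = []
    for w in h:
        if w == 33:
            q.append(u // u)
    g = 28 != 30
    emit(u)
    for h in g:
        h = h * (u - 5)
    q = h[u]
    return q

for w in h:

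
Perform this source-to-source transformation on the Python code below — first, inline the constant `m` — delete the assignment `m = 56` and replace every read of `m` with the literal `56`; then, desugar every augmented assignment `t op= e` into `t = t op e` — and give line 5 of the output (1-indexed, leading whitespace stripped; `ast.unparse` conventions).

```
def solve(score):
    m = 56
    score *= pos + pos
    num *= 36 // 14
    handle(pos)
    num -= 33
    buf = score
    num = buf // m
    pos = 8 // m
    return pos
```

Transformed code:
def solve(score):
    score = score * (pos + pos)
    num = num * (36 // 14)
    handle(pos)
    num = num - 33
    buf = score
    num = buf // 56
    pos = 8 // 56
    return pos

num = num - 33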